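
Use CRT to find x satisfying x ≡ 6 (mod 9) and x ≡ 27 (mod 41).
150

Using Chinese Remainder Theorem:
M = 9 × 41 = 369
M1 = 41, M2 = 9
y1 = 41^(-1) mod 9 = 2
y2 = 9^(-1) mod 41 = 32
x = (6×41×2 + 27×9×32) mod 369 = 150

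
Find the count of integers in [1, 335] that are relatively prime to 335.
264

335 = 5 × 67
φ(n) = n × ∏(1 - 1/p) for each prime p dividing n
φ(335) = 335 × (1 - 1/5) × (1 - 1/67) = 264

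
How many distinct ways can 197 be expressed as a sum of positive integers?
3068829878530

p(n) counts ways to write n as a sum of positive integers (order ignored).
Euler's pentagonal recurrence: p(k) = p(k-1) + p(k-2) - p(k-5) - p(k-7) + p(k-12) + p(k-15) - ... (offsets j(3j∓1)/2, signs ++--, p(0)=1, p(<0)=0).
DP table for k = 0..196: p(0)=1, p(1)=1, p(2)=2, p(3)=3, p(4)=5, p(5)=7, p(6)=11, p(7)=15, p(8)=22, p(9)=30, p(10)=42, p(11)=56, p(12)=77, p(13)=101, p(14)=135, p(15)=176, p(16)=231, p(17)=297, p(18)=385, p(19)=490, p(20)=627, p(21)=792, p(22)=1002, p(23)=1255, p(24)=1575, p(25)=1958, p(26)=2436, p(27)=3010, p(28)=3718, p(29)=4565, p(30)=5604, p(31)=6842, p(32)=8349, p(33)=10143, p(34)=12310, p(35)=14883, p(36)=17977, p(37)=21637, p(38)=26015, p(39)=31185, p(40)=37338, p(41)=44583, p(42)=53174, p(43)=63261, p(44)=75175, p(45)=89134, p(46)=105558, p(47)=124754, p(48)=147273, p(49)=173525, p(50)=204226, p(51)=239943, p(52)=281589, p(53)=329931, p(54)=386155, p(55)=451276, p(56)=526823, p(57)=614154, p(58)=715220, p(59)=831820, p(60)=966467, p(61)=1121505, p(62)=1300156, p(63)=1505499, p(64)=1741630, p(65)=2012558, p(66)=2323520, p(67)=2679689, p(68)=3087735, p(69)=3554345, p(70)=4087968, p(71)=4697205, p(72)=5392783, p(73)=6185689, p(74)=7089500, p(75)=8118264, p(76)=9289091, p(77)=10619863, p(78)=12132164, p(79)=13848650, p(80)=15796476, p(81)=18004327, p(82)=20506255, p(83)=23338469, p(84)=26543660, p(85)=30167357, p(86)=34262962, p(87)=38887673, p(88)=44108109, p(89)=49995925, p(90)=56634173, p(91)=64112359, p(92)=72533807, p(93)=82010177, p(94)=92669720, p(95)=104651419, p(96)=118114304, p(97)=133230930, p(98)=150198136, p(99)=169229875, p(100)=190569292, p(101)=214481126, p(102)=241265379, p(103)=271248950, p(104)=304801365, p(105)=342325709, p(106)=384276336, p(107)=431149389, p(108)=483502844, p(109)=541946240, p(110)=607163746, p(111)=679903203, p(112)=761002156, p(113)=851376628, p(114)=952050665, p(115)=1064144451, p(116)=1188908248, p(117)=1327710076, p(118)=1482074143, p(119)=1653668665, p(120)=1844349560, p(121)=2056148051, p(122)=2291320912, p(123)=2552338241, p(124)=2841940500, p(125)=3163127352, p(126)=3519222692, p(127)=3913864295, p(128)=4351078600, p(129)=4835271870, p(130)=5371315400, p(131)=5964539504, p(132)=6620830889, p(133)=7346629512, p(134)=8149040695, p(135)=9035836076, p(136)=10015581680, p(137)=11097645016, p(138)=12292341831, p(139)=13610949895, p(140)=15065878135, p(141)=16670689208, p(142)=18440293320, p(143)=20390982757, p(144)=22540654445, p(145)=24908858009, p(146)=27517052599, p(147)=30388671978, p(148)=33549419497, p(149)=37027355200, p(150)=40853235313, p(151)=45060624582, p(152)=49686288421, p(153)=54770336324, p(154)=60356673280, p(155)=66493182097, p(156)=73232243759, p(157)=80630964769, p(158)=88751778802, p(159)=97662728555, p(160)=107438159466, p(161)=118159068427, p(162)=129913904637, p(163)=142798995930, p(164)=156919475295, p(165)=172389800255, p(166)=189334822579, p(167)=207890420102, p(168)=228204732751, p(169)=250438925115, p(170)=274768617130, p(171)=301384802048, p(172)=330495499613, p(173)=362326859895, p(174)=397125074750, p(175)=435157697830, p(176)=476715857290, p(177)=522115831195, p(178)=571701605655, p(179)=625846753120, p(180)=684957390936, p(181)=749474411781, p(182)=819876908323, p(183)=896684817527, p(184)=980462880430, p(185)=1071823774337, p(186)=1171432692373, p(187)=1280011042268, p(188)=1398341745571, p(189)=1527273599625, p(190)=1667727404093, p(191)=1820701100652, p(192)=1987276856363, p(193)=2168627105469, p(194)=2366022741845, p(195)=2580840212973, p(196)=2814570987591.
Final step: p(197) = p(196) + p(195) - p(192) - p(190) + p(185) + p(182) - p(175) - p(171) + p(162) + p(157) - p(146) - p(140) + p(127) + p(120) - p(105) - p(97) + p(80) + p(71) - p(52) - p(42) + p(21) + p(10)
= 2814570987591 + 2580840212973 - 1987276856363 - 1667727404093 + 1071823774337 + 819876908323 - 435157697830 - 301384802048 + 129913904637 + 80630964769 - 27517052599 - 15065878135 + 3913864295 + 1844349560 - 342325709 - 133230930 + 15796476 + 4697205 - 281589 - 53174 + 792 + 42
= 3068829878530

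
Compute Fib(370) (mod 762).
631

Matrix identity: Q^n = [[F_(n+1), F_n], [F_n, F_(n-1)]] with Q = [[1,1],[1,0]].
n = 370 = 101110010₂. Square-and-multiply, entries mod 762:
Q^1 = [[1,1],[1,0]]
Q^2 = (Q^1)² = [[2,1],[1,1]]
Q^5 = (Q^2)²·Q = [[8,5],[5,3]]
Q^11 = (Q^5)²·Q = [[144,89],[89,55]]
Q^23 = (Q^11)²·Q = [[648,463],[463,185]]
Q^46 = (Q^23)² = [[289,107],[107,182]]
Q^92 = (Q^46)² = [[482,105],[105,377]]
Q^185 = (Q^92)²·Q = [[550,271],[271,279]]
Q^370 = (Q^185)² = [[275,631],[631,406]]
F_370 mod 762 = Q^370[0][1] = 631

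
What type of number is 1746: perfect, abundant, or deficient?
abundant

Proper divisors of 1746: sum = 1 + 2 + 3 + 6 + 9 + 18 + 97 + 194 + 291 + 582 + 873 = 2076
Since 2076 > 1746, 1746 is abundant.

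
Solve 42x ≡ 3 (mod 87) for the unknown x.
x ≡ 27 (mod 29)

gcd(42, 87) = 3, which divides 3, so solutions exist.
Divide through by 3: 14x ≡ 1 (mod 29).
Find 14^(-1) mod 29 by the extended Euclidean algorithm:
29 = 2 × 14 + 1  ⟹  1 = (1)·29 + (-2)·14
So (-2)·14 ≡ 1 (mod 29), i.e. 14^(-1) ≡ -2 ≡ 27 (mod 29).
x ≡ 27 × 1 = 27 ≡ 27 (mod 29).
Check: 42 × 27 = 1134 ≡ 3 (mod 87).
x ≡ 27 (mod 29), giving 3 solutions mod 87.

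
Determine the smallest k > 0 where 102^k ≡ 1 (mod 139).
138

139 is prime, so ord(102) divides φ(139) = 138.
Divisors of 138: 1, 2, 3, 6, 23, 46, 69, 138.
Repeated squaring: 102^1 ≡ 102, 102^2 ≡ 118, 102^4 ≡ 24, 102^8 ≡ 20, 102^16 ≡ 122, 102^32 ≡ 11, 102^64 ≡ 121, 102^128 ≡ 46 (mod 139).
Test 102^d mod 139 for each divisor d in increasing order:
102^1 ≡ 102
102^2 ≡ 118
102^3 = 102^2·102^1 ≡ 82
102^6 = 102^4·102^2 ≡ 52
102^23 = 102^16·102^4·102^2·102^1 ≡ 43
102^46 = 102^32·102^8·102^4·102^2 ≡ 42
102^69 = 102^64·102^4·102^1 ≡ 138
102^138 = 102^128·102^8·102^2 ≡ 1  ← first divisor giving 1
The order is 138.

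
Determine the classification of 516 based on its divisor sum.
abundant

Proper divisors of 516: sum = 1 + 2 + 3 + 4 + 6 + 12 + 43 + 86 + 129 + 172 + 258 = 716
Since 716 > 516, 516 is abundant.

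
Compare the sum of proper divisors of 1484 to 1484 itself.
abundant

Proper divisors of 1484: sum = 1 + 2 + 4 + 7 + 14 + 28 + 53 + 106 + 212 + 371 + 742 = 1540
Since 1540 > 1484, 1484 is abundant.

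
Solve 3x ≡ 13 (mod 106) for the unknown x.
x ≡ 75 (mod 106)

gcd(3, 106) = 1, which divides 13, so solutions exist.
Find 3^(-1) mod 106 by the extended Euclidean algorithm:
106 = 35 × 3 + 1  ⟹  1 = (1)·106 + (-35)·3
So (-35)·3 ≡ 1 (mod 106), i.e. 3^(-1) ≡ -35 ≡ 71 (mod 106).
x ≡ 71 × 13 = 923 ≡ 75 (mod 106).
Check: 3 × 75 = 225 ≡ 13 (mod 106).
Unique solution: x ≡ 75 (mod 106)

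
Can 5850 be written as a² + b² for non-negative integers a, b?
15² + 75² (a=15, b=75)

Factorization: 5850 = 2 × 3^2 × 5^2 × 13
By Fermat: n is sum of two squares iff every prime p ≡ 3 (mod 4) appears to even power.
All primes ≡ 3 (mod 4) appear to even power.
Search a = 0, 1, 2, … for 5850 - a² a perfect square: first hit at a = 15: 5850 - 225 = 5625 = 75².
5850 = 15² + 75² = 225 + 5625 ✓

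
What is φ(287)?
240

287 = 7 × 41
φ(n) = n × ∏(1 - 1/p) for each prime p dividing n
φ(287) = 287 × (1 - 1/7) × (1 - 1/41) = 240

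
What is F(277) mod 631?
146

Matrix identity: Q^n = [[F_(n+1), F_n], [F_n, F_(n-1)]] with Q = [[1,1],[1,0]].
n = 277 = 100010101₂. Square-and-multiply, entries mod 631:
Q^1 = [[1,1],[1,0]]
Q^2 = (Q^1)² = [[2,1],[1,1]]
Q^4 = (Q^2)² = [[5,3],[3,2]]
Q^8 = (Q^4)² = [[34,21],[21,13]]
Q^17 = (Q^8)²·Q = [[60,335],[335,356]]
Q^34 = (Q^17)² = [[352,540],[540,443]]
Q^69 = (Q^34)²·Q = [[526,306],[306,220]]
Q^138 = (Q^69)² = [[546,485],[485,61]]
Q^277 = (Q^138)²·Q = [[495,146],[146,349]]
F_277 mod 631 = Q^277[0][1] = 146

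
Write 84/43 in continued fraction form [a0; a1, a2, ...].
[1; 1, 20, 2]

Euclidean algorithm steps:
84 = 1 × 43 + 41
43 = 1 × 41 + 2
41 = 20 × 2 + 1
2 = 2 × 1 + 0
Continued fraction: [1; 1, 20, 2]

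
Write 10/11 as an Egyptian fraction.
1/2 + 1/3 + 1/14 + 1/231

Greedy algorithm:
10/11: ceiling(11/10) = 2, use 1/2
9/22: ceiling(22/9) = 3, use 1/3
5/66: ceiling(66/5) = 14, use 1/14
1/231: ceiling(231/1) = 231, use 1/231
Result: 10/11 = 1/2 + 1/3 + 1/14 + 1/231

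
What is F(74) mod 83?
55

Matrix identity: Q^n = [[F_(n+1), F_n], [F_n, F_(n-1)]] with Q = [[1,1],[1,0]].
n = 74 = 1001010₂. Square-and-multiply, entries mod 83:
Q^1 = [[1,1],[1,0]]
Q^2 = (Q^1)² = [[2,1],[1,1]]
Q^4 = (Q^2)² = [[5,3],[3,2]]
Q^9 = (Q^4)²·Q = [[55,34],[34,21]]
Q^18 = (Q^9)² = [[31,11],[11,20]]
Q^37 = (Q^18)²·Q = [[66,3],[3,63]]
Q^74 = (Q^37)² = [[49,55],[55,77]]
F_74 mod 83 = Q^74[0][1] = 55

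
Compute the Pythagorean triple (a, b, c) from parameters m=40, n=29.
(759, 2320, 2441)

Euclid's formula: a = m² - n², b = 2mn, c = m² + n²
m = 40, n = 29
a = 40² - 29² = 1600 - 841 = 759
b = 2 × 40 × 29 = 2320
c = 40² + 29² = 1600 + 841 = 2441
Verification: 759² + 2320² = 576081 + 5382400 = 5958481 = 2441² ✓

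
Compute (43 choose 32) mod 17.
0

Using Lucas' theorem:
Write n=43 and k=32 in base 17:
n in base 17: [2, 9]
k in base 17: [1, 15]
C(43,32) mod 17 = ∏ C(n_i, k_i) mod 17
Digit binomials (mod 17): C(2,1) = 2; C(9,15) = 0 (k_i > n_i)
Product: 2 × 0 = 0 ≡ 0 (mod 17)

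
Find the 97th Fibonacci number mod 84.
1

Matrix identity: Q^n = [[F_(n+1), F_n], [F_n, F_(n-1)]] with Q = [[1,1],[1,0]].
n = 97 = 1100001₂. Square-and-multiply, entries mod 84:
Q^1 = [[1,1],[1,0]]
Q^3 = (Q^1)²·Q = [[3,2],[2,1]]
Q^6 = (Q^3)² = [[13,8],[8,5]]
Q^12 = (Q^6)² = [[65,60],[60,5]]
Q^24 = (Q^12)² = [[13,0],[0,13]]
Q^48 = (Q^24)² = [[1,0],[0,1]]
Q^97 = (Q^48)²·Q = [[1,1],[1,0]]
F_97 mod 84 = Q^97[0][1] = 1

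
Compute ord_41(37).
5

41 is prime, so ord(37) divides φ(41) = 40.
Divisors of 40: 1, 2, 4, 5, 8, 10, 20, 40.
Repeated squaring: 37^1 ≡ 37, 37^2 ≡ 16, 37^4 ≡ 10, 37^8 ≡ 18, 37^16 ≡ 37, 37^32 ≡ 16 (mod 41).
Test 37^d mod 41 for each divisor d in increasing order:
37^1 ≡ 37
37^2 ≡ 16
37^4 ≡ 10
37^5 = 37^4·37^1 ≡ 1  ← first divisor giving 1
The order is 5.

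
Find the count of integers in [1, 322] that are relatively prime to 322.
132

322 = 2 × 7 × 23
φ(n) = n × ∏(1 - 1/p) for each prime p dividing n
φ(322) = 322 × (1 - 1/2) × (1 - 1/7) × (1 - 1/23) = 132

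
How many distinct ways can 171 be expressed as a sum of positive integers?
301384802048

p(n) counts ways to write n as a sum of positive integers (order ignored).
Euler's pentagonal recurrence: p(k) = p(k-1) + p(k-2) - p(k-5) - p(k-7) + p(k-12) + p(k-15) - ... (offsets j(3j∓1)/2, signs ++--, p(0)=1, p(<0)=0).
DP table for k = 0..170: p(0)=1, p(1)=1, p(2)=2, p(3)=3, p(4)=5, p(5)=7, p(6)=11, p(7)=15, p(8)=22, p(9)=30, p(10)=42, p(11)=56, p(12)=77, p(13)=101, p(14)=135, p(15)=176, p(16)=231, p(17)=297, p(18)=385, p(19)=490, p(20)=627, p(21)=792, p(22)=1002, p(23)=1255, p(24)=1575, p(25)=1958, p(26)=2436, p(27)=3010, p(28)=3718, p(29)=4565, p(30)=5604, p(31)=6842, p(32)=8349, p(33)=10143, p(34)=12310, p(35)=14883, p(36)=17977, p(37)=21637, p(38)=26015, p(39)=31185, p(40)=37338, p(41)=44583, p(42)=53174, p(43)=63261, p(44)=75175, p(45)=89134, p(46)=105558, p(47)=124754, p(48)=147273, p(49)=173525, p(50)=204226, p(51)=239943, p(52)=281589, p(53)=329931, p(54)=386155, p(55)=451276, p(56)=526823, p(57)=614154, p(58)=715220, p(59)=831820, p(60)=966467, p(61)=1121505, p(62)=1300156, p(63)=1505499, p(64)=1741630, p(65)=2012558, p(66)=2323520, p(67)=2679689, p(68)=3087735, p(69)=3554345, p(70)=4087968, p(71)=4697205, p(72)=5392783, p(73)=6185689, p(74)=7089500, p(75)=8118264, p(76)=9289091, p(77)=10619863, p(78)=12132164, p(79)=13848650, p(80)=15796476, p(81)=18004327, p(82)=20506255, p(83)=23338469, p(84)=26543660, p(85)=30167357, p(86)=34262962, p(87)=38887673, p(88)=44108109, p(89)=49995925, p(90)=56634173, p(91)=64112359, p(92)=72533807, p(93)=82010177, p(94)=92669720, p(95)=104651419, p(96)=118114304, p(97)=133230930, p(98)=150198136, p(99)=169229875, p(100)=190569292, p(101)=214481126, p(102)=241265379, p(103)=271248950, p(104)=304801365, p(105)=342325709, p(106)=384276336, p(107)=431149389, p(108)=483502844, p(109)=541946240, p(110)=607163746, p(111)=679903203, p(112)=761002156, p(113)=851376628, p(114)=952050665, p(115)=1064144451, p(116)=1188908248, p(117)=1327710076, p(118)=1482074143, p(119)=1653668665, p(120)=1844349560, p(121)=2056148051, p(122)=2291320912, p(123)=2552338241, p(124)=2841940500, p(125)=3163127352, p(126)=3519222692, p(127)=3913864295, p(128)=4351078600, p(129)=4835271870, p(130)=5371315400, p(131)=5964539504, p(132)=6620830889, p(133)=7346629512, p(134)=8149040695, p(135)=9035836076, p(136)=10015581680, p(137)=11097645016, p(138)=12292341831, p(139)=13610949895, p(140)=15065878135, p(141)=16670689208, p(142)=18440293320, p(143)=20390982757, p(144)=22540654445, p(145)=24908858009, p(146)=27517052599, p(147)=30388671978, p(148)=33549419497, p(149)=37027355200, p(150)=40853235313, p(151)=45060624582, p(152)=49686288421, p(153)=54770336324, p(154)=60356673280, p(155)=66493182097, p(156)=73232243759, p(157)=80630964769, p(158)=88751778802, p(159)=97662728555, p(160)=107438159466, p(161)=118159068427, p(162)=129913904637, p(163)=142798995930, p(164)=156919475295, p(165)=172389800255, p(166)=189334822579, p(167)=207890420102, p(168)=228204732751, p(169)=250438925115, p(170)=274768617130.
Final step: p(171) = p(170) + p(169) - p(166) - p(164) + p(159) + p(156) - p(149) - p(145) + p(136) + p(131) - p(120) - p(114) + p(101) + p(94) - p(79) - p(71) + p(54) + p(45) - p(26) - p(16)
= 274768617130 + 250438925115 - 189334822579 - 156919475295 + 97662728555 + 73232243759 - 37027355200 - 24908858009 + 10015581680 + 5964539504 - 1844349560 - 952050665 + 214481126 + 92669720 - 13848650 - 4697205 + 386155 + 89134 - 2436 - 231
= 301384802048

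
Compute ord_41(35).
40

41 is prime, so ord(35) divides φ(41) = 40.
Divisors of 40: 1, 2, 4, 5, 8, 10, 20, 40.
Repeated squaring: 35^1 ≡ 35, 35^2 ≡ 36, 35^4 ≡ 25, 35^8 ≡ 10, 35^16 ≡ 18, 35^32 ≡ 37 (mod 41).
Test 35^d mod 41 for each divisor d in increasing order:
35^1 ≡ 35
35^2 ≡ 36
35^4 ≡ 25
35^5 = 35^4·35^1 ≡ 14
35^8 ≡ 10
35^10 = 35^8·35^2 ≡ 32
35^20 = 35^16·35^4 ≡ 40
35^40 = 35^32·35^8 ≡ 1  ← first divisor giving 1
The order is 40.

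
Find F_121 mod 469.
342

Matrix identity: Q^n = [[F_(n+1), F_n], [F_n, F_(n-1)]] with Q = [[1,1],[1,0]].
n = 121 = 1111001₂. Square-and-multiply, entries mod 469:
Q^1 = [[1,1],[1,0]]
Q^3 = (Q^1)²·Q = [[3,2],[2,1]]
Q^7 = (Q^3)²·Q = [[21,13],[13,8]]
Q^15 = (Q^7)²·Q = [[49,141],[141,377]]
Q^30 = (Q^15)² = [[239,34],[34,205]]
Q^60 = (Q^30)² = [[121,88],[88,33]]
Q^121 = (Q^60)²·Q = [[293,342],[342,420]]
F_121 mod 469 = Q^121[0][1] = 342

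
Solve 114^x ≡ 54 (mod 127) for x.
39

Baby-step giant-step with step n = ⌈√127⌉ = 12.
Baby steps 114^j mod 127 (j:value) for j=0..11: 0:1, 1:114, 2:42, 3:89, 4:113, 5:55, 6:47, 7:24, 8:69, 9:119, 10:104, 11:45.
Giant-step multiplier: 114^(-12) ≡ 114^(126-12) = 114^114 ≡ 94 (mod 127).
Giant steps γ_i = 54·94^i mod 127: γ_0=54, γ_1=123, γ_2=5, γ_3=89 (in table at j=3).
x = i·n + j = 3·12 + 3 = 39.
Check: 114^39 ≡ 54 (mod 127).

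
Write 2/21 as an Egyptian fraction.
1/11 + 1/231

Greedy algorithm:
2/21: ceiling(21/2) = 11, use 1/11
1/231: ceiling(231/1) = 231, use 1/231
Result: 2/21 = 1/11 + 1/231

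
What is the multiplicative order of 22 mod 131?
130

131 is prime, so ord(22) divides φ(131) = 130.
Divisors of 130: 1, 2, 5, 10, 13, 26, 65, 130.
Repeated squaring: 22^1 ≡ 22, 22^2 ≡ 91, 22^4 ≡ 28, 22^8 ≡ 129, 22^16 ≡ 4, 22^32 ≡ 16, 22^64 ≡ 125, 22^128 ≡ 36 (mod 131).
Test 22^d mod 131 for each divisor d in increasing order:
22^1 ≡ 22
22^2 ≡ 91
22^5 = 22^4·22^1 ≡ 92
22^10 = 22^8·22^2 ≡ 80
22^13 = 22^8·22^4·22^1 ≡ 78
22^26 = 22^16·22^8·22^2 ≡ 58
22^65 = 22^64·22^1 ≡ 130
22^130 = 22^128·22^2 ≡ 1  ← first divisor giving 1
The order is 130.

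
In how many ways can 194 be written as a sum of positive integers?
2366022741845

p(n) counts ways to write n as a sum of positive integers (order ignored).
Euler's pentagonal recurrence: p(k) = p(k-1) + p(k-2) - p(k-5) - p(k-7) + p(k-12) + p(k-15) - ... (offsets j(3j∓1)/2, signs ++--, p(0)=1, p(<0)=0).
DP table for k = 0..193: p(0)=1, p(1)=1, p(2)=2, p(3)=3, p(4)=5, p(5)=7, p(6)=11, p(7)=15, p(8)=22, p(9)=30, p(10)=42, p(11)=56, p(12)=77, p(13)=101, p(14)=135, p(15)=176, p(16)=231, p(17)=297, p(18)=385, p(19)=490, p(20)=627, p(21)=792, p(22)=1002, p(23)=1255, p(24)=1575, p(25)=1958, p(26)=2436, p(27)=3010, p(28)=3718, p(29)=4565, p(30)=5604, p(31)=6842, p(32)=8349, p(33)=10143, p(34)=12310, p(35)=14883, p(36)=17977, p(37)=21637, p(38)=26015, p(39)=31185, p(40)=37338, p(41)=44583, p(42)=53174, p(43)=63261, p(44)=75175, p(45)=89134, p(46)=105558, p(47)=124754, p(48)=147273, p(49)=173525, p(50)=204226, p(51)=239943, p(52)=281589, p(53)=329931, p(54)=386155, p(55)=451276, p(56)=526823, p(57)=614154, p(58)=715220, p(59)=831820, p(60)=966467, p(61)=1121505, p(62)=1300156, p(63)=1505499, p(64)=1741630, p(65)=2012558, p(66)=2323520, p(67)=2679689, p(68)=3087735, p(69)=3554345, p(70)=4087968, p(71)=4697205, p(72)=5392783, p(73)=6185689, p(74)=7089500, p(75)=8118264, p(76)=9289091, p(77)=10619863, p(78)=12132164, p(79)=13848650, p(80)=15796476, p(81)=18004327, p(82)=20506255, p(83)=23338469, p(84)=26543660, p(85)=30167357, p(86)=34262962, p(87)=38887673, p(88)=44108109, p(89)=49995925, p(90)=56634173, p(91)=64112359, p(92)=72533807, p(93)=82010177, p(94)=92669720, p(95)=104651419, p(96)=118114304, p(97)=133230930, p(98)=150198136, p(99)=169229875, p(100)=190569292, p(101)=214481126, p(102)=241265379, p(103)=271248950, p(104)=304801365, p(105)=342325709, p(106)=384276336, p(107)=431149389, p(108)=483502844, p(109)=541946240, p(110)=607163746, p(111)=679903203, p(112)=761002156, p(113)=851376628, p(114)=952050665, p(115)=1064144451, p(116)=1188908248, p(117)=1327710076, p(118)=1482074143, p(119)=1653668665, p(120)=1844349560, p(121)=2056148051, p(122)=2291320912, p(123)=2552338241, p(124)=2841940500, p(125)=3163127352, p(126)=3519222692, p(127)=3913864295, p(128)=4351078600, p(129)=4835271870, p(130)=5371315400, p(131)=5964539504, p(132)=6620830889, p(133)=7346629512, p(134)=8149040695, p(135)=9035836076, p(136)=10015581680, p(137)=11097645016, p(138)=12292341831, p(139)=13610949895, p(140)=15065878135, p(141)=16670689208, p(142)=18440293320, p(143)=20390982757, p(144)=22540654445, p(145)=24908858009, p(146)=27517052599, p(147)=30388671978, p(148)=33549419497, p(149)=37027355200, p(150)=40853235313, p(151)=45060624582, p(152)=49686288421, p(153)=54770336324, p(154)=60356673280, p(155)=66493182097, p(156)=73232243759, p(157)=80630964769, p(158)=88751778802, p(159)=97662728555, p(160)=107438159466, p(161)=118159068427, p(162)=129913904637, p(163)=142798995930, p(164)=156919475295, p(165)=172389800255, p(166)=189334822579, p(167)=207890420102, p(168)=228204732751, p(169)=250438925115, p(170)=274768617130, p(171)=301384802048, p(172)=330495499613, p(173)=362326859895, p(174)=397125074750, p(175)=435157697830, p(176)=476715857290, p(177)=522115831195, p(178)=571701605655, p(179)=625846753120, p(180)=684957390936, p(181)=749474411781, p(182)=819876908323, p(183)=896684817527, p(184)=980462880430, p(185)=1071823774337, p(186)=1171432692373, p(187)=1280011042268, p(188)=1398341745571, p(189)=1527273599625, p(190)=1667727404093, p(191)=1820701100652, p(192)=1987276856363, p(193)=2168627105469.
Final step: p(194) = p(193) + p(192) - p(189) - p(187) + p(182) + p(179) - p(172) - p(168) + p(159) + p(154) - p(143) - p(137) + p(124) + p(117) - p(102) - p(94) + p(77) + p(68) - p(49) - p(39) + p(18) + p(7)
= 2168627105469 + 1987276856363 - 1527273599625 - 1280011042268 + 819876908323 + 625846753120 - 330495499613 - 228204732751 + 97662728555 + 60356673280 - 20390982757 - 11097645016 + 2841940500 + 1327710076 - 241265379 - 92669720 + 10619863 + 3087735 - 173525 - 31185 + 385 + 15
= 2366022741845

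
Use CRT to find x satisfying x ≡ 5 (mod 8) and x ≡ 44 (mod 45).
269

Using Chinese Remainder Theorem:
M = 8 × 45 = 360
M1 = 45, M2 = 8
y1 = 45^(-1) mod 8 = 5
y2 = 8^(-1) mod 45 = 17
x = (5×45×5 + 44×8×17) mod 360 = 269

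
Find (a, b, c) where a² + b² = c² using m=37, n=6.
(1333, 444, 1405)

Euclid's formula: a = m² - n², b = 2mn, c = m² + n²
m = 37, n = 6
a = 37² - 6² = 1369 - 36 = 1333
b = 2 × 37 × 6 = 444
c = 37² + 6² = 1369 + 36 = 1405
Verification: 1333² + 444² = 1776889 + 197136 = 1974025 = 1405² ✓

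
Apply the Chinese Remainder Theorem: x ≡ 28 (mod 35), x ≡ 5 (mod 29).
63

Using Chinese Remainder Theorem:
M = 35 × 29 = 1015
M1 = 29, M2 = 35
y1 = 29^(-1) mod 35 = 29
y2 = 35^(-1) mod 29 = 5
x = (28×29×29 + 5×35×5) mod 1015 = 63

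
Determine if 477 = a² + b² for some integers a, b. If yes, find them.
6² + 21² (a=6, b=21)

Factorization: 477 = 3^2 × 53
By Fermat: n is sum of two squares iff every prime p ≡ 3 (mod 4) appears to even power.
All primes ≡ 3 (mod 4) appear to even power.
Search a = 0, 1, 2, … for 477 - a² a perfect square: first hit at a = 6: 477 - 36 = 441 = 21².
477 = 6² + 21² = 36 + 441 ✓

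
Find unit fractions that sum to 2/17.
1/9 + 1/153

Greedy algorithm:
2/17: ceiling(17/2) = 9, use 1/9
1/153: ceiling(153/1) = 153, use 1/153
Result: 2/17 = 1/9 + 1/153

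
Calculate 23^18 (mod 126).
1

Repeated squaring. Binary of 18 = 10010.
23^1 ≡ 23 (mod 126); 23^2 ≡ 25 (mod 126); 23^4 ≡ 121 (mod 126); 23^8 ≡ 25 (mod 126); 23^16 ≡ 121 (mod 126)
23^18 = 23^2 × 23^16 ≡ 1 (mod 126)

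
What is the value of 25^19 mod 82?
23

Repeated squaring. Binary of 19 = 10011.
25^1 ≡ 25 (mod 82); 25^2 ≡ 51 (mod 82); 25^4 ≡ 59 (mod 82); 25^8 ≡ 37 (mod 82); 25^16 ≡ 57 (mod 82)
25^19 = 25^1 × 25^2 × 25^16 ≡ 23 (mod 82)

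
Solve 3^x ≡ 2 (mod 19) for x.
7

Baby-step giant-step with step n = ⌈√19⌉ = 5.
Baby steps 3^j mod 19 (j:value) for j=0..4: 0:1, 1:3, 2:9, 3:8, 4:5.
Giant-step multiplier: 3^(-5) ≡ 3^(18-5) = 3^13 ≡ 14 (mod 19).
Giant steps γ_i = 2·14^i mod 19: γ_0=2, γ_1=9 (in table at j=2).
x = i·n + j = 1·5 + 2 = 7.
Check: 3^7 ≡ 2 (mod 19).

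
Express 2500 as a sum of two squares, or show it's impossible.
0² + 50² (a=0, b=50)

Factorization: 2500 = 2^2 × 5^4
By Fermat: n is sum of two squares iff every prime p ≡ 3 (mod 4) appears to even power.
All primes ≡ 3 (mod 4) appear to even power.
Search a = 0, 1, 2, … for 2500 - a² a perfect square: first hit at a = 0: 2500 - 0 = 2500 = 50².
2500 = 0² + 50² = 0 + 2500 ✓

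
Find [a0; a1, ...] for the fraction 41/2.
[20; 2]

Euclidean algorithm steps:
41 = 20 × 2 + 1
2 = 2 × 1 + 0
Continued fraction: [20; 2]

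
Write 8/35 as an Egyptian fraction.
1/5 + 1/35

Greedy algorithm:
8/35: ceiling(35/8) = 5, use 1/5
1/35: ceiling(35/1) = 35, use 1/35
Result: 8/35 = 1/5 + 1/35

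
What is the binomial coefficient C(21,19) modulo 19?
1

Using Lucas' theorem:
Write n=21 and k=19 in base 19:
n in base 19: [1, 2]
k in base 19: [1, 0]
C(21,19) mod 19 = ∏ C(n_i, k_i) mod 19
Digit binomials (mod 19): C(1,1) = 1; C(2,0) = 1
Product: 1 × 1 = 1 ≡ 1 (mod 19)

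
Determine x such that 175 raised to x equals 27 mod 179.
162

Baby-step giant-step with step n = ⌈√179⌉ = 14.
Baby steps 175^j mod 179 (j:value) for j=0..13: 0:1, 1:175, 2:16, 3:115, 4:77, 5:50, 6:158, 7:84, 8:22, 9:91, 10:173, 11:24, 12:83, 13:26.
Giant-step multiplier: 175^(-14) ≡ 175^(178-14) = 175^164 ≡ 74 (mod 179).
Giant steps γ_i = 27·74^i mod 179: γ_0=27, γ_1=29, γ_2=177, γ_3=31, γ_4=146, γ_5=64, γ_6=82, γ_7=161, γ_8=100, γ_9=61, γ_10=39, γ_11=22 (in table at j=8).
x = i·n + j = 11·14 + 8 = 162.
Check: 175^162 ≡ 27 (mod 179).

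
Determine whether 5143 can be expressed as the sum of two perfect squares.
Not possible

Factorization: 5143 = 37 × 139
By Fermat: n is sum of two squares iff every prime p ≡ 3 (mod 4) appears to even power.
Prime(s) ≡ 3 (mod 4) with odd exponent: [(139, 1)]
Therefore 5143 cannot be expressed as a² + b².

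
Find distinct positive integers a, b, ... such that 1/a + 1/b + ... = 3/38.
1/13 + 1/494

Greedy algorithm:
3/38: ceiling(38/3) = 13, use 1/13
1/494: ceiling(494/1) = 494, use 1/494
Result: 3/38 = 1/13 + 1/494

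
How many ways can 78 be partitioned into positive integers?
12132164

p(n) counts ways to write n as a sum of positive integers (order ignored).
Euler's pentagonal recurrence: p(k) = p(k-1) + p(k-2) - p(k-5) - p(k-7) + p(k-12) + p(k-15) - ... (offsets j(3j∓1)/2, signs ++--, p(0)=1, p(<0)=0).
DP table for k = 0..77: p(0)=1, p(1)=1, p(2)=2, p(3)=3, p(4)=5, p(5)=7, p(6)=11, p(7)=15, p(8)=22, p(9)=30, p(10)=42, p(11)=56, p(12)=77, p(13)=101, p(14)=135, p(15)=176, p(16)=231, p(17)=297, p(18)=385, p(19)=490, p(20)=627, p(21)=792, p(22)=1002, p(23)=1255, p(24)=1575, p(25)=1958, p(26)=2436, p(27)=3010, p(28)=3718, p(29)=4565, p(30)=5604, p(31)=6842, p(32)=8349, p(33)=10143, p(34)=12310, p(35)=14883, p(36)=17977, p(37)=21637, p(38)=26015, p(39)=31185, p(40)=37338, p(41)=44583, p(42)=53174, p(43)=63261, p(44)=75175, p(45)=89134, p(46)=105558, p(47)=124754, p(48)=147273, p(49)=173525, p(50)=204226, p(51)=239943, p(52)=281589, p(53)=329931, p(54)=386155, p(55)=451276, p(56)=526823, p(57)=614154, p(58)=715220, p(59)=831820, p(60)=966467, p(61)=1121505, p(62)=1300156, p(63)=1505499, p(64)=1741630, p(65)=2012558, p(66)=2323520, p(67)=2679689, p(68)=3087735, p(69)=3554345, p(70)=4087968, p(71)=4697205, p(72)=5392783, p(73)=6185689, p(74)=7089500, p(75)=8118264, p(76)=9289091, p(77)=10619863.
Final step: p(78) = p(77) + p(76) - p(73) - p(71) + p(66) + p(63) - p(56) - p(52) + p(43) + p(38) - p(27) - p(21) + p(8) + p(1)
= 10619863 + 9289091 - 6185689 - 4697205 + 2323520 + 1505499 - 526823 - 281589 + 63261 + 26015 - 3010 - 792 + 22 + 1
= 12132164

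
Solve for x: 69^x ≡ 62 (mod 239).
186

Baby-step giant-step with step n = ⌈√239⌉ = 16.
Baby steps 69^j mod 239 (j:value) for j=0..15: 0:1, 1:69, 2:220, 3:123, 4:122, 5:53, 6:72, 7:188, 8:66, 9:13, 10:180, 11:231, 12:165, 13:152, 14:211, 15:219.
Giant-step multiplier: 69^(-16) ≡ 69^(238-16) = 69^222 ≡ 31 (mod 239).
Giant steps γ_i = 62·31^i mod 239: γ_0=62, γ_1=10, γ_2=71, γ_3=50, γ_4=116, γ_5=11, γ_6=102, γ_7=55, γ_8=32, γ_9=36, γ_10=160, γ_11=180 (in table at j=10).
x = i·n + j = 11·16 + 10 = 186.
Check: 69^186 ≡ 62 (mod 239).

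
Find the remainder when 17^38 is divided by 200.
9

Repeated squaring. Binary of 38 = 100110.
17^1 ≡ 17 (mod 200); 17^2 ≡ 89 (mod 200); 17^4 ≡ 121 (mod 200); 17^8 ≡ 41 (mod 200); 17^16 ≡ 81 (mod 200); 17^32 ≡ 161 (mod 200)
17^38 = 17^2 × 17^4 × 17^32 ≡ 9 (mod 200)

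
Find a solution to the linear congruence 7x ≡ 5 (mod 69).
x ≡ 50 (mod 69)

gcd(7, 69) = 1, which divides 5, so solutions exist.
Find 7^(-1) mod 69 by the extended Euclidean algorithm:
69 = 9 × 7 + 6  ⟹  6 = (1)·69 + (-9)·7
7 = 1 × 6 + 1  ⟹  1 = (-1)·69 + (10)·7
So (10)·7 ≡ 1 (mod 69), i.e. 7^(-1) ≡ 10 (mod 69).
x ≡ 10 × 5 = 50 ≡ 50 (mod 69).
Check: 7 × 50 = 350 ≡ 5 (mod 69).
Unique solution: x ≡ 50 (mod 69)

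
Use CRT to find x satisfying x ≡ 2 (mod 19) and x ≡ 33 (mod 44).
781

Using Chinese Remainder Theorem:
M = 19 × 44 = 836
M1 = 44, M2 = 19
y1 = 44^(-1) mod 19 = 16
y2 = 19^(-1) mod 44 = 7
x = (2×44×16 + 33×19×7) mod 836 = 781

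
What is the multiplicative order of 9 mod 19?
9

19 is prime, so ord(9) divides φ(19) = 18.
Divisors of 18: 1, 2, 3, 6, 9, 18.
Repeated squaring: 9^1 ≡ 9, 9^2 ≡ 5, 9^4 ≡ 6, 9^8 ≡ 17, 9^16 ≡ 4 (mod 19).
Test 9^d mod 19 for each divisor d in increasing order:
9^1 ≡ 9
9^2 ≡ 5
9^3 = 9^2·9^1 ≡ 7
9^6 = 9^4·9^2 ≡ 11
9^9 = 9^8·9^1 ≡ 1  ← first divisor giving 1
The order is 9.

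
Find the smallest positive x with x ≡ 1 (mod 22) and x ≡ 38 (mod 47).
837

Using Chinese Remainder Theorem:
M = 22 × 47 = 1034
M1 = 47, M2 = 22
y1 = 47^(-1) mod 22 = 15
y2 = 22^(-1) mod 47 = 15
x = (1×47×15 + 38×22×15) mod 1034 = 837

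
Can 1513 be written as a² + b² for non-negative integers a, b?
12² + 37² (a=12, b=37)

Factorization: 1513 = 17 × 89
By Fermat: n is sum of two squares iff every prime p ≡ 3 (mod 4) appears to even power.
All primes ≡ 3 (mod 4) appear to even power.
Search a = 0, 1, 2, … for 1513 - a² a perfect square: first hit at a = 12: 1513 - 144 = 1369 = 37².
1513 = 12² + 37² = 144 + 1369 ✓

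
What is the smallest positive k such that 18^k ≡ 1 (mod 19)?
2

19 is prime, so ord(18) divides φ(19) = 18.
Divisors of 18: 1, 2, 3, 6, 9, 18.
Repeated squaring: 18^1 ≡ 18, 18^2 ≡ 1, 18^4 ≡ 1, 18^8 ≡ 1, 18^16 ≡ 1 (mod 19).
Test 18^d mod 19 for each divisor d in increasing order:
18^1 ≡ 18
18^2 ≡ 1  ← first divisor giving 1
The order is 2.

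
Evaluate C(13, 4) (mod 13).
0

Using Lucas' theorem:
Write n=13 and k=4 in base 13:
n in base 13: [1, 0]
k in base 13: [0, 4]
C(13,4) mod 13 = ∏ C(n_i, k_i) mod 13
Digit binomials (mod 13): C(1,0) = 1; C(0,4) = 0 (k_i > n_i)
Product: 1 × 0 = 0 ≡ 0 (mod 13)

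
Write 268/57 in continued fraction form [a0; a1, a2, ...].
[4; 1, 2, 2, 1, 5]

Euclidean algorithm steps:
268 = 4 × 57 + 40
57 = 1 × 40 + 17
40 = 2 × 17 + 6
17 = 2 × 6 + 5
6 = 1 × 5 + 1
5 = 5 × 1 + 0
Continued fraction: [4; 1, 2, 2, 1, 5]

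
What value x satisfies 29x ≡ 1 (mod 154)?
85

gcd(29, 154) = 1, so the inverse exists.
Extended Euclidean algorithm on (154, 29):
154 = 5 × 29 + 9  ⟹  9 = (1)·154 + (-5)·29
29 = 3 × 9 + 2  ⟹  2 = (-3)·154 + (16)·29
9 = 4 × 2 + 1  ⟹  1 = (13)·154 + (-69)·29
So (-69)·29 ≡ 1 (mod 154), i.e. 29^(-1) ≡ -69 ≡ 85 (mod 154).
Check: 29 × 85 = 2465 ≡ 1 (mod 154)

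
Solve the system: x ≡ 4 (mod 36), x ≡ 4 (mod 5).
4

Using Chinese Remainder Theorem:
M = 36 × 5 = 180
M1 = 5, M2 = 36
y1 = 5^(-1) mod 36 = 29
y2 = 36^(-1) mod 5 = 1
x = (4×5×29 + 4×36×1) mod 180 = 4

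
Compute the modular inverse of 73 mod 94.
85

gcd(73, 94) = 1, so the inverse exists.
Extended Euclidean algorithm on (94, 73):
94 = 1 × 73 + 21  ⟹  21 = (1)·94 + (-1)·73
73 = 3 × 21 + 10  ⟹  10 = (-3)·94 + (4)·73
21 = 2 × 10 + 1  ⟹  1 = (7)·94 + (-9)·73
So (-9)·73 ≡ 1 (mod 94), i.e. 73^(-1) ≡ -9 ≡ 85 (mod 94).
Check: 73 × 85 = 6205 ≡ 1 (mod 94)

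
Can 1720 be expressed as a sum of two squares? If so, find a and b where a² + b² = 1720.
Not possible

Factorization: 1720 = 2^3 × 5 × 43
By Fermat: n is sum of two squares iff every prime p ≡ 3 (mod 4) appears to even power.
Prime(s) ≡ 3 (mod 4) with odd exponent: [(43, 1)]
Therefore 1720 cannot be expressed as a² + b².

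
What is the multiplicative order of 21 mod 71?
70

71 is prime, so ord(21) divides φ(71) = 70.
Divisors of 70: 1, 2, 5, 7, 10, 14, 35, 70.
Repeated squaring: 21^1 ≡ 21, 21^2 ≡ 15, 21^4 ≡ 12, 21^8 ≡ 2, 21^16 ≡ 4, 21^32 ≡ 16, 21^64 ≡ 43 (mod 71).
Test 21^d mod 71 for each divisor d in increasing order:
21^1 ≡ 21
21^2 ≡ 15
21^5 = 21^4·21^1 ≡ 39
21^7 = 21^4·21^2·21^1 ≡ 17
21^10 = 21^8·21^2 ≡ 30
21^14 = 21^8·21^4·21^2 ≡ 5
21^35 = 21^32·21^2·21^1 ≡ 70
21^70 = 21^64·21^4·21^2 ≡ 1  ← first divisor giving 1
The order is 70.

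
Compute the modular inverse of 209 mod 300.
89

gcd(209, 300) = 1, so the inverse exists.
Extended Euclidean algorithm on (300, 209):
300 = 1 × 209 + 91  ⟹  91 = (1)·300 + (-1)·209
209 = 2 × 91 + 27  ⟹  27 = (-2)·300 + (3)·209
91 = 3 × 27 + 10  ⟹  10 = (7)·300 + (-10)·209
27 = 2 × 10 + 7  ⟹  7 = (-16)·300 + (23)·209
10 = 1 × 7 + 3  ⟹  3 = (23)·300 + (-33)·209
7 = 2 × 3 + 1  ⟹  1 = (-62)·300 + (89)·209
So (89)·209 ≡ 1 (mod 300), i.e. 209^(-1) ≡ 89 (mod 300).
Check: 209 × 89 = 18601 ≡ 1 (mod 300)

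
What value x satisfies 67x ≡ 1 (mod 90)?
43

gcd(67, 90) = 1, so the inverse exists.
Extended Euclidean algorithm on (90, 67):
90 = 1 × 67 + 23  ⟹  23 = (1)·90 + (-1)·67
67 = 2 × 23 + 21  ⟹  21 = (-2)·90 + (3)·67
23 = 1 × 21 + 2  ⟹  2 = (3)·90 + (-4)·67
21 = 10 × 2 + 1  ⟹  1 = (-32)·90 + (43)·67
So (43)·67 ≡ 1 (mod 90), i.e. 67^(-1) ≡ 43 (mod 90).
Check: 67 × 43 = 2881 ≡ 1 (mod 90)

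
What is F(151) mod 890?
799

Matrix identity: Q^n = [[F_(n+1), F_n], [F_n, F_(n-1)]] with Q = [[1,1],[1,0]].
n = 151 = 10010111₂. Square-and-multiply, entries mod 890:
Q^1 = [[1,1],[1,0]]
Q^2 = (Q^1)² = [[2,1],[1,1]]
Q^4 = (Q^2)² = [[5,3],[3,2]]
Q^9 = (Q^4)²·Q = [[55,34],[34,21]]
Q^18 = (Q^9)² = [[621,804],[804,707]]
Q^37 = (Q^18)²·Q = [[259,547],[547,602]]
Q^75 = (Q^37)²·Q = [[657,500],[500,157]]
Q^151 = (Q^75)²·Q = [[179,799],[799,270]]
F_151 mod 890 = Q^151[0][1] = 799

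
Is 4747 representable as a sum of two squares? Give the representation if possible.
Not possible

Factorization: 4747 = 47 × 101
By Fermat: n is sum of two squares iff every prime p ≡ 3 (mod 4) appears to even power.
Prime(s) ≡ 3 (mod 4) with odd exponent: [(47, 1)]
Therefore 4747 cannot be expressed as a² + b².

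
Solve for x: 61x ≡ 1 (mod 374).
233

gcd(61, 374) = 1, so the inverse exists.
Extended Euclidean algorithm on (374, 61):
374 = 6 × 61 + 8  ⟹  8 = (1)·374 + (-6)·61
61 = 7 × 8 + 5  ⟹  5 = (-7)·374 + (43)·61
8 = 1 × 5 + 3  ⟹  3 = (8)·374 + (-49)·61
5 = 1 × 3 + 2  ⟹  2 = (-15)·374 + (92)·61
3 = 1 × 2 + 1  ⟹  1 = (23)·374 + (-141)·61
So (-141)·61 ≡ 1 (mod 374), i.e. 61^(-1) ≡ -141 ≡ 233 (mod 374).
Check: 61 × 233 = 14213 ≡ 1 (mod 374)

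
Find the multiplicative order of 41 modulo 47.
46

47 is prime, so ord(41) divides φ(47) = 46.
Divisors of 46: 1, 2, 23, 46.
Repeated squaring: 41^1 ≡ 41, 41^2 ≡ 36, 41^4 ≡ 27, 41^8 ≡ 24, 41^16 ≡ 12, 41^32 ≡ 3 (mod 47).
Test 41^d mod 47 for each divisor d in increasing order:
41^1 ≡ 41
41^2 ≡ 36
41^23 = 41^16·41^4·41^2·41^1 ≡ 46
41^46 = 41^32·41^8·41^4·41^2 ≡ 1  ← first divisor giving 1
The order is 46.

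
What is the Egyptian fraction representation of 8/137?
1/18 + 1/353 + 1/174100 + 1/75776850900

Greedy algorithm:
8/137: ceiling(137/8) = 18, use 1/18
7/2466: ceiling(2466/7) = 353, use 1/353
5/870498: ceiling(870498/5) = 174100, use 1/174100
1/75776850900: ceiling(75776850900/1) = 75776850900, use 1/75776850900
Result: 8/137 = 1/18 + 1/353 + 1/174100 + 1/75776850900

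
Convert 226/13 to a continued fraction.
[17; 2, 1, 1, 2]

Euclidean algorithm steps:
226 = 17 × 13 + 5
13 = 2 × 5 + 3
5 = 1 × 3 + 2
3 = 1 × 2 + 1
2 = 2 × 1 + 0
Continued fraction: [17; 2, 1, 1, 2]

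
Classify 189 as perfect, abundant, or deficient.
deficient

Proper divisors of 189: sum = 1 + 3 + 7 + 9 + 21 + 27 + 63 = 131
Since 131 < 189, 189 is deficient.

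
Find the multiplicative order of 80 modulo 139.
23

139 is prime, so ord(80) divides φ(139) = 138.
Divisors of 138: 1, 2, 3, 6, 23, 46, 69, 138.
Repeated squaring: 80^1 ≡ 80, 80^2 ≡ 6, 80^4 ≡ 36, 80^8 ≡ 45, 80^16 ≡ 79, 80^32 ≡ 125, 80^64 ≡ 57, 80^128 ≡ 52 (mod 139).
Test 80^d mod 139 for each divisor d in increasing order:
80^1 ≡ 80
80^2 ≡ 6
80^3 = 80^2·80^1 ≡ 63
80^6 = 80^4·80^2 ≡ 77
80^23 = 80^16·80^4·80^2·80^1 ≡ 1  ← first divisor giving 1
The order is 23.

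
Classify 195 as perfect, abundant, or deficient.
deficient

Proper divisors of 195: sum = 1 + 3 + 5 + 13 + 15 + 39 + 65 = 141
Since 141 < 195, 195 is deficient.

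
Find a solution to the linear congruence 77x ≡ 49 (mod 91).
x ≡ 3 (mod 13)

gcd(77, 91) = 7, which divides 49, so solutions exist.
Divide through by 7: 11x ≡ 7 (mod 13).
Find 11^(-1) mod 13 by the extended Euclidean algorithm:
13 = 1 × 11 + 2  ⟹  2 = (1)·13 + (-1)·11
11 = 5 × 2 + 1  ⟹  1 = (-5)·13 + (6)·11
So (6)·11 ≡ 1 (mod 13), i.e. 11^(-1) ≡ 6 (mod 13).
x ≡ 6 × 7 = 42 ≡ 3 (mod 13).
Check: 77 × 3 = 231 ≡ 49 (mod 91).
x ≡ 3 (mod 13), giving 7 solutions mod 91.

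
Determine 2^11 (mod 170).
8

Repeated squaring. Binary of 11 = 1011.
2^1 ≡ 2 (mod 170); 2^2 ≡ 4 (mod 170); 2^4 ≡ 16 (mod 170); 2^8 ≡ 86 (mod 170)
2^11 = 2^1 × 2^2 × 2^8 ≡ 8 (mod 170)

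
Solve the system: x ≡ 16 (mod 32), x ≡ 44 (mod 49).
240

Using Chinese Remainder Theorem:
M = 32 × 49 = 1568
M1 = 49, M2 = 32
y1 = 49^(-1) mod 32 = 17
y2 = 32^(-1) mod 49 = 23
x = (16×49×17 + 44×32×23) mod 1568 = 240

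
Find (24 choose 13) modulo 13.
1

Using Lucas' theorem:
Write n=24 and k=13 in base 13:
n in base 13: [1, 11]
k in base 13: [1, 0]
C(24,13) mod 13 = ∏ C(n_i, k_i) mod 13
Digit binomials (mod 13): C(1,1) = 1; C(11,0) = 1
Product: 1 × 1 = 1 ≡ 1 (mod 13)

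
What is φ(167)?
166

167 = 167
φ(n) = n × ∏(1 - 1/p) for each prime p dividing n
φ(167) = 167 × (1 - 1/167) = 166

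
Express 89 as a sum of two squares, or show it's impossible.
5² + 8² (a=5, b=8)

Factorization: 89 = 89
By Fermat: n is sum of two squares iff every prime p ≡ 3 (mod 4) appears to even power.
All primes ≡ 3 (mod 4) appear to even power.
Search a = 0, 1, 2, … for 89 - a² a perfect square: first hit at a = 5: 89 - 25 = 64 = 8².
89 = 5² + 8² = 25 + 64 ✓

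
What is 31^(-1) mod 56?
47

gcd(31, 56) = 1, so the inverse exists.
Extended Euclidean algorithm on (56, 31):
56 = 1 × 31 + 25  ⟹  25 = (1)·56 + (-1)·31
31 = 1 × 25 + 6  ⟹  6 = (-1)·56 + (2)·31
25 = 4 × 6 + 1  ⟹  1 = (5)·56 + (-9)·31
So (-9)·31 ≡ 1 (mod 56), i.e. 31^(-1) ≡ -9 ≡ 47 (mod 56).
Check: 31 × 47 = 1457 ≡ 1 (mod 56)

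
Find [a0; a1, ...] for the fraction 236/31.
[7; 1, 1, 1, 1, 2, 2]

Euclidean algorithm steps:
236 = 7 × 31 + 19
31 = 1 × 19 + 12
19 = 1 × 12 + 7
12 = 1 × 7 + 5
7 = 1 × 5 + 2
5 = 2 × 2 + 1
2 = 2 × 1 + 0
Continued fraction: [7; 1, 1, 1, 1, 2, 2]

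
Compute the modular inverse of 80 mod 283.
46

gcd(80, 283) = 1, so the inverse exists.
Extended Euclidean algorithm on (283, 80):
283 = 3 × 80 + 43  ⟹  43 = (1)·283 + (-3)·80
80 = 1 × 43 + 37  ⟹  37 = (-1)·283 + (4)·80
43 = 1 × 37 + 6  ⟹  6 = (2)·283 + (-7)·80
37 = 6 × 6 + 1  ⟹  1 = (-13)·283 + (46)·80
So (46)·80 ≡ 1 (mod 283), i.e. 80^(-1) ≡ 46 (mod 283).
Check: 80 × 46 = 3680 ≡ 1 (mod 283)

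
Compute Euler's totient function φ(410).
160

410 = 2 × 5 × 41
φ(n) = n × ∏(1 - 1/p) for each prime p dividing n
φ(410) = 410 × (1 - 1/2) × (1 - 1/5) × (1 - 1/41) = 160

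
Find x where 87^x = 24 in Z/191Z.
82

Baby-step giant-step with step n = ⌈√191⌉ = 14.
Baby steps 87^j mod 191 (j:value) for j=0..13: 0:1, 1:87, 2:120, 3:126, 4:75, 5:31, 6:23, 7:91, 8:86, 9:33, 10:6, 11:140, 12:147, 13:183.
Giant-step multiplier: 87^(-14) ≡ 87^(190-14) = 87^176 ≡ 59 (mod 191).
Giant steps γ_i = 24·59^i mod 191: γ_0=24, γ_1=79, γ_2=77, γ_3=150, γ_4=64, γ_5=147 (in table at j=12).
x = i·n + j = 5·14 + 12 = 82.
Check: 87^82 ≡ 24 (mod 191).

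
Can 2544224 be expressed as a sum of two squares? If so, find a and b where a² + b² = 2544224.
Not possible

Factorization: 2544224 = 2^5 × 43^3
By Fermat: n is sum of two squares iff every prime p ≡ 3 (mod 4) appears to even power.
Prime(s) ≡ 3 (mod 4) with odd exponent: [(43, 3)]
Therefore 2544224 cannot be expressed as a² + b².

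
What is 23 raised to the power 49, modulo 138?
23

Repeated squaring. Binary of 49 = 110001.
23^1 ≡ 23 (mod 138); 23^2 ≡ 115 (mod 138); 23^4 ≡ 115 (mod 138); 23^8 ≡ 115 (mod 138); 23^16 ≡ 115 (mod 138); 23^32 ≡ 115 (mod 138)
23^49 = 23^1 × 23^16 × 23^32 ≡ 23 (mod 138)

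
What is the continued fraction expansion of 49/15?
[3; 3, 1, 3]

Euclidean algorithm steps:
49 = 3 × 15 + 4
15 = 3 × 4 + 3
4 = 1 × 3 + 1
3 = 3 × 1 + 0
Continued fraction: [3; 3, 1, 3]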